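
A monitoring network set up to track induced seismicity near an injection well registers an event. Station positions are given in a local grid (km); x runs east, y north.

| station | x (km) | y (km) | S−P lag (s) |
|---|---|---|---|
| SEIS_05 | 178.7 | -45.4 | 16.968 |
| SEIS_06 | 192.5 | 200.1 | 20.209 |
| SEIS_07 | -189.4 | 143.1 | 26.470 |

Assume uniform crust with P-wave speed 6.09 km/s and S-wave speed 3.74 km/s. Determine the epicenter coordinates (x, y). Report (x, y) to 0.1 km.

Distance from S−P lag: d = Δt · v_P v_S / (v_P − v_S) = Δt · (6.09·3.74)/(6.09−3.74) ≈ 9.6922·Δt.
So d_SEIS_05 = 164.46, d_SEIS_06 = 195.87, d_SEIS_07 = 256.55 km.
Circle about each station: (x − 178.7)² + (y + 45.4)² = 164.46²; (x − 192.5)² + (y − 200.1)² = 195.87²; (x + 189.4)² + (y − 143.1)² = 256.55².
Subtracting the SEIS_05 equation from the SEIS_06 and SEIS_07 equations removes the quadratic terms:
27.6 x + 491.0 y = 31783.44
-736.2 x + 377.0 y = -16415.69
Solving the 2×2 system: x ≈ 53.9, y ≈ 61.7 km.

53.9 km east, 61.7 km north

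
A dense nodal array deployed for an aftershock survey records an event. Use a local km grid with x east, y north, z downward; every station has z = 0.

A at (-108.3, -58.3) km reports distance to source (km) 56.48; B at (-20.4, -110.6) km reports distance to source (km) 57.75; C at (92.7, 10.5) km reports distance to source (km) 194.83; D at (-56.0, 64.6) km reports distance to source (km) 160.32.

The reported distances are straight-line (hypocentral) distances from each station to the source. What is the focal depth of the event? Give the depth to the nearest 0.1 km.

depth ≈ 23.0 km

Each station gives a sphere (x−x_i)² + (y−y_i)² + z² = d_i² (stations at z=0).
Subtracting the A sphere from B and C: z² cancels, leaving linear equations in x and y:
175.8 x − 104.6 y = -2624.33
402.0 x + 137.6 y = -41192.98
Solving: x ≈ -70.500, y ≈ -93.400 km (keep extra digits for the depth step; rounded: -70.5, -93.4).
Then from the A sphere: z² = 56.48² − (x + 108.3)² − (y + 58.3)² with x = -70.500, y = -93.400, so z ≈ 23.003 ≈ 23.0 km.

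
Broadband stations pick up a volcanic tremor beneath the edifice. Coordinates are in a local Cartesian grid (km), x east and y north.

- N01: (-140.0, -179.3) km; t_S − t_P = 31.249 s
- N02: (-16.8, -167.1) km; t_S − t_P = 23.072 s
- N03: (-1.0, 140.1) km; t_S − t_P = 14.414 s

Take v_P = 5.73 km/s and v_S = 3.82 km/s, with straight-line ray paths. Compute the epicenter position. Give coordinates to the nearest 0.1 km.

x ≈ 136.4 km, y ≈ 48.4 km

Distance from S−P lag: d = Δt · v_P v_S / (v_P − v_S) = Δt · (5.73·3.82)/(5.73−3.82) ≈ 11.4600·Δt.
So d_N01 = 358.11, d_N02 = 264.41, d_N03 = 165.18 km.
Circle about each station: (x + 140.0)² + (y + 179.3)² = 358.11²; (x + 16.8)² + (y + 167.1)² = 264.41²; (x + 1.0)² + (y − 140.1)² = 165.18².
Subtracting the N01 equation from the N02 and N03 equations removes the quadratic terms:
246.4 x + 24.4 y = 34786.28
278.0 x + 638.8 y = 68838.86
Solving the 2×2 system: x ≈ 136.4, y ≈ 48.4 km.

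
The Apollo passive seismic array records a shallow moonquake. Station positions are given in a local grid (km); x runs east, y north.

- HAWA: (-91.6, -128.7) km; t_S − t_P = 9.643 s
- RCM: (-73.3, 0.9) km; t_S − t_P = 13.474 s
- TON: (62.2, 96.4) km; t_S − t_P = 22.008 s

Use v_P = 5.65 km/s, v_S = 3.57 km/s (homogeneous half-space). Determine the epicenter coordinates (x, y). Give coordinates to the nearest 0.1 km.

Distance from S−P lag: d = Δt · v_P v_S / (v_P − v_S) = Δt · (5.65·3.57)/(5.65−3.57) ≈ 9.6974·Δt.
So d_HAWA = 93.51, d_RCM = 130.66, d_TON = 213.42 km.
Circle about each station: (x + 91.6)² + (y + 128.7)² = 93.51²; (x + 73.3)² + (y − 0.9)² = 130.66²; (x − 62.2)² + (y − 96.4)² = 213.42².
Subtracting the HAWA equation from the RCM and TON equations removes the quadratic terms:
36.6 x + 259.2 y = -27908.47
307.6 x + 450.2 y = -48596.43
Solving the 2×2 system: x ≈ -0.5, y ≈ -107.6 km.

(-0.5, -107.6)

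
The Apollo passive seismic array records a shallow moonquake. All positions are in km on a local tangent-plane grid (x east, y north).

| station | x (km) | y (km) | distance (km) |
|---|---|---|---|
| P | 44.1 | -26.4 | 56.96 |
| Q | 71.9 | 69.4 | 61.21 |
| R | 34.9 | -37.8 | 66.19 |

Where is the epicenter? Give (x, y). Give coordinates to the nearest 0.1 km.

Circle about each station: (x − 44.1)² + (y + 26.4)² = 56.96²; (x − 71.9)² + (y − 69.4)² = 61.21²; (x − 34.9)² + (y + 37.8)² = 66.19².
Subtracting the P equation from the Q and R equations removes the quadratic terms:
55.6 x + 191.6 y = 6841.98
-18.4 x − 22.8 y = -1131.59
Solving the 2×2 system: x ≈ 26.9, y ≈ 27.9 km.

(26.9, 27.9)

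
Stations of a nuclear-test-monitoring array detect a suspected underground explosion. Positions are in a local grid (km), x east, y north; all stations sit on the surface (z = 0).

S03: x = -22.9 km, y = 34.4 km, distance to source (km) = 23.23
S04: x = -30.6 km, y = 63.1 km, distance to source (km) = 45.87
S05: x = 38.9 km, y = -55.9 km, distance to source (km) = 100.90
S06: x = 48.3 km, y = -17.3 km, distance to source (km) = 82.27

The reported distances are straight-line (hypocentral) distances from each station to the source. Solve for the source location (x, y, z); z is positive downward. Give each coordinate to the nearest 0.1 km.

x ≈ -20.4 km, y ≈ 23.2 km, depth ≈ 20.2 km

Each station gives a sphere (x−x_i)² + (y−y_i)² + z² = d_i² (stations at z=0).
Subtracting the S03 sphere from S04 and S05: z² cancels, leaving linear equations in x and y:
-15.4 x + 57.4 y = 1645.78
123.6 x − 180.6 y = -6710.93
Solving: x ≈ -20.397, y ≈ 23.200 km (keep extra digits for the depth step; rounded: -20.4, 23.2).
Then from the S03 sphere: z² = 23.23² − (x + 22.9)² − (y − 34.4)² with x = -20.397, y = 23.200, so z ≈ 20.197 ≈ 20.2 km.
Check against S06 (with the unrounded solution): distance 82.26 ≈ 82.27 km. ✓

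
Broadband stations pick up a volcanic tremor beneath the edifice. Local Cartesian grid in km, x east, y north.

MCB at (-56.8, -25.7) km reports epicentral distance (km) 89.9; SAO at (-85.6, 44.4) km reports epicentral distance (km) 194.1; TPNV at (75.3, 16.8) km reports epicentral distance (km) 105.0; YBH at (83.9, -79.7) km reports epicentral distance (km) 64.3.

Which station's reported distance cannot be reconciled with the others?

Solve using three stations at a time. Using MCB, TPNV, YBH (subtract circle equations pairwise → linear system) gives (x, y) ≈ (20.0, -72.5).
Distances from that point to each station vs reported:
  MCB: calculated 89.9 vs reported 89.9 → residual 0.0 km
  SAO: calculated 157.5 vs reported 194.1 → residual 36.6 km
  TPNV: calculated 105.0 vs reported 105.0 → residual 0.0 km
  YBH: calculated 64.3 vs reported 64.3 → residual 0.0 km
MCB, TPNV, YBH are mutually consistent (residuals ≈ 0); SAO is off by 36.6 km.

SAO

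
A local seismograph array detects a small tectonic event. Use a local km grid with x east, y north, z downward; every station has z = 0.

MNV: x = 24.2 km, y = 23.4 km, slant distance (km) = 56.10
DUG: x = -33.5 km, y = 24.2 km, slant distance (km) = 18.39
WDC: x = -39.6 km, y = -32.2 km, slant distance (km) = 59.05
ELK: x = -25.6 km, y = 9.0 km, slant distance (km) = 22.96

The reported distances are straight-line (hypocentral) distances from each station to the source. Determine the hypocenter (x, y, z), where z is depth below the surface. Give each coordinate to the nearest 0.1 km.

(-29.0, 23.1, 17.8)

Each station gives a sphere (x−x_i)² + (y−y_i)² + z² = d_i² (stations at z=0).
Subtracting the MNV sphere from DUG and WDC: z² cancels, leaving linear equations in x and y:
-115.4 x + 1.6 y = 3383.71
-127.6 x − 111.2 y = 1132.11
Solving: x ≈ -29.001, y ≈ 23.098 km (keep extra digits for the depth step; rounded: -29.0, 23.1).
Then from the MNV sphere: z² = 56.10² − (x − 24.2)² − (y − 23.4)² with x = -29.001, y = 23.098, so z ≈ 17.798 ≈ 17.8 km.
Check against ELK (with the unrounded solution): distance 22.96 ≈ 22.96 km. ✓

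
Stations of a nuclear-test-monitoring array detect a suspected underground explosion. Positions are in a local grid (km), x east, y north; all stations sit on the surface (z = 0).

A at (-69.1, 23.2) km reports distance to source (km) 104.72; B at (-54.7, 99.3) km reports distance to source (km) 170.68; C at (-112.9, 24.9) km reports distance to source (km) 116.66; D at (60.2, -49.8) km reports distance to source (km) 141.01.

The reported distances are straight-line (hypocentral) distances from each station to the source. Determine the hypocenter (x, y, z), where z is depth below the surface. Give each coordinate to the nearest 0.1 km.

(-64.0, -57.7, 66.3)

Each station gives a sphere (x−x_i)² + (y−y_i)² + z² = d_i² (stations at z=0).
Subtracting the A sphere from B and C: z² cancels, leaving linear equations in x and y:
28.8 x + 152.2 y = -10625.85
-87.6 x + 3.4 y = 5410.09
Solving: x ≈ -63.999, y ≈ -57.705 km (keep extra digits for the depth step; rounded: -64.0, -57.7).
Then from the A sphere: z² = 104.72² − (x + 69.1)² − (y − 23.2)² with x = -63.999, y = -57.705, so z ≈ 66.292 ≈ 66.3 km.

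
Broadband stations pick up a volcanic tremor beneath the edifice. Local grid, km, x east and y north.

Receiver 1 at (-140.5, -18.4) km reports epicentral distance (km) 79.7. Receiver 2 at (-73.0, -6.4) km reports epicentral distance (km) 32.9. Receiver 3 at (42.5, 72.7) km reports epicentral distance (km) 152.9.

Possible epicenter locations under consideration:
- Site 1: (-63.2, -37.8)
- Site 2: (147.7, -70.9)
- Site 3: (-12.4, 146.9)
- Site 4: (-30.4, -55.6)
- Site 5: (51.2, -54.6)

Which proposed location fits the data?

For each candidate, compare |candidate − station| to the reported distance:
Site 1: residuals Receiver 1 0.0, Receiver 2 0.0, Receiver 3 0.0 → max 0.0 km
Site 2: residuals Receiver 1 213.2, Receiver 2 197.0, Receiver 3 25.1 → max 213.2 km
Site 3: residuals Receiver 1 129.4, Receiver 2 131.9, Receiver 3 60.6 → max 131.9 km
Site 4: residuals Receiver 1 36.5, Receiver 2 32.2, Receiver 3 5.3 → max 36.5 km
Site 5: residuals Receiver 1 115.4, Receiver 2 100.3, Receiver 3 25.3 → max 115.4 km
Only Site 1 has all residuals ≈ 0.

Site 1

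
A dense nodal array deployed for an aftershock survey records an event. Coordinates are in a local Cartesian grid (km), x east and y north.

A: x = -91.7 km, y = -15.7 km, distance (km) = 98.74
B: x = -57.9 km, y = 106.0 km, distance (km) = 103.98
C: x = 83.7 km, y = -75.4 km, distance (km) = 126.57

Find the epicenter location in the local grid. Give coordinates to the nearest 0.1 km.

Circle about each station: (x + 91.7)² + (y + 15.7)² = 98.74²; (x + 57.9)² + (y − 106.0)² = 103.98²; (x − 83.7)² + (y + 75.4)² = 126.57².
Subtracting the A equation from the B and C equations removes the quadratic terms:
67.6 x + 243.4 y = 4870.78
350.8 x − 119.4 y = -2234.91
Solving the 2×2 system: x ≈ 0.4, y ≈ 19.9 km.

0.4 km east, 19.9 km north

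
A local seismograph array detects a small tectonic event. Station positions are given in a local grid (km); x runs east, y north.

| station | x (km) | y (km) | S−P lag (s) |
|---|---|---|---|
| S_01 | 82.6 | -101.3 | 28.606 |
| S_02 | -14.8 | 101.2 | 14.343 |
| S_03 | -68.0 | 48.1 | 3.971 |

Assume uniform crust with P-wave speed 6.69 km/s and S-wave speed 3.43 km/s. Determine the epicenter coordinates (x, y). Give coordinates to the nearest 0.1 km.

(-76.9, 21.6)

Distance from S−P lag: d = Δt · v_P v_S / (v_P − v_S) = Δt · (6.69·3.43)/(6.69−3.43) ≈ 7.0389·Δt.
So d_S_01 = 201.35, d_S_02 = 100.96, d_S_03 = 27.95 km.
Circle about each station: (x − 82.6)² + (y + 101.3)² = 201.35²; (x + 14.8)² + (y − 101.2)² = 100.96²; (x + 68.0)² + (y − 48.1)² = 27.95².
Subtracting the S_01 equation from the S_02 and S_03 equations removes the quadratic terms:
-194.8 x + 405.0 y = 23724.93
-301.2 x + 298.8 y = 29613.78
Solving the 2×2 system: x ≈ -76.9, y ≈ 21.6 km.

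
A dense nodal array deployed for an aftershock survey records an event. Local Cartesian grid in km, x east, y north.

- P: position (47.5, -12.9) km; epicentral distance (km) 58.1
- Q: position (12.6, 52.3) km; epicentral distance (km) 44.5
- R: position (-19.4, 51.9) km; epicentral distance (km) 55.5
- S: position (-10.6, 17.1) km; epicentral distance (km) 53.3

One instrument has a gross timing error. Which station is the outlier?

Solve using three stations at a time. Using P, R, S (subtract circle equations pairwise → linear system) gives (x, y) ≈ (35.4, 43.8).
Distances from that point to each station vs reported:
  P: calculated 58.0 vs reported 58.1 → residual 0.1 km
  Q: calculated 24.3 vs reported 44.5 → residual 20.2 km
  R: calculated 55.4 vs reported 55.5 → residual 0.1 km
  S: calculated 53.2 vs reported 53.3 → residual 0.1 km
P, R, S are mutually consistent (residuals ≈ 0); Q is off by 20.2 km.

Q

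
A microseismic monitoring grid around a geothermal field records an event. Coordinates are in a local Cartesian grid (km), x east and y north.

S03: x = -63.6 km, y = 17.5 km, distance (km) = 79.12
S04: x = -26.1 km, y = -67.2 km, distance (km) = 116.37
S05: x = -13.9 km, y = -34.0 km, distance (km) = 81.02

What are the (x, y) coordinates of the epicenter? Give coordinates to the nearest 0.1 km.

x ≈ 11.3 km, y ≈ 43.0 km

Circle about each station: (x + 63.6)² + (y − 17.5)² = 79.12²; (x + 26.1)² + (y + 67.2)² = 116.37²; (x + 13.9)² + (y + 34.0)² = 81.02².
Subtracting pairs of circle equations eliminates x²+y² and gives linear equations (the radical axes):
75.0 x − 169.4 y = -6436.16
99.4 x − 103.0 y = -3306.27
Solving the 2×2 system: x ≈ 11.3, y ≈ 43.0 km.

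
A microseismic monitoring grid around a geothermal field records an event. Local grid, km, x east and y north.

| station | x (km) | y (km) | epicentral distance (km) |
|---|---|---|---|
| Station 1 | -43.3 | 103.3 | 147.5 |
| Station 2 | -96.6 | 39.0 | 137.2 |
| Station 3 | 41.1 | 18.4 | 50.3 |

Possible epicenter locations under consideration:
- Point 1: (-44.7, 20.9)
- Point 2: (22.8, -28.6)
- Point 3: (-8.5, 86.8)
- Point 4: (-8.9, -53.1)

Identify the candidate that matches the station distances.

For each candidate, compare |candidate − station| to the reported distance:
Point 1: residuals Station 1 65.1, Station 2 82.2, Station 3 35.5 → max 82.2 km
Point 2: residuals Station 1 0.0, Station 2 0.0, Station 3 0.1 → max 0.1 km
Point 3: residuals Station 1 109.0, Station 2 37.0, Station 3 34.2 → max 109.0 km
Point 4: residuals Station 1 12.6, Station 2 10.0, Station 3 36.9 → max 36.9 km
Only Point 2 has all residuals ≈ 0.

Point 2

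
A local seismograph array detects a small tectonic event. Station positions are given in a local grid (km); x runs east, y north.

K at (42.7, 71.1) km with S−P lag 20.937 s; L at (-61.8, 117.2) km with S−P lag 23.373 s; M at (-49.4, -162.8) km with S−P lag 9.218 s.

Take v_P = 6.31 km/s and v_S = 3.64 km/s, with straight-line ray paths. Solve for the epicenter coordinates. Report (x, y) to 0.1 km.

x ≈ -49.7 km, y ≈ -83.5 km

Distance from S−P lag: d = Δt · v_P v_S / (v_P − v_S) = Δt · (6.31·3.64)/(6.31−3.64) ≈ 8.6024·Δt.
So d_K = 180.11, d_L = 201.06, d_M = 79.30 km.
Circle about each station: (x − 42.7)² + (y − 71.1)² = 180.11²; (x + 61.8)² + (y − 117.2)² = 201.06²; (x + 49.4)² + (y + 162.8)² = 79.30².
Subtracting pairs of circle equations eliminates x²+y² and gives linear equations (the radical axes):
-209.0 x + 92.2 y = 2691.07
-184.2 x − 467.8 y = 48216.82
Solving the 2×2 system: x ≈ -49.7, y ≈ -83.5 km.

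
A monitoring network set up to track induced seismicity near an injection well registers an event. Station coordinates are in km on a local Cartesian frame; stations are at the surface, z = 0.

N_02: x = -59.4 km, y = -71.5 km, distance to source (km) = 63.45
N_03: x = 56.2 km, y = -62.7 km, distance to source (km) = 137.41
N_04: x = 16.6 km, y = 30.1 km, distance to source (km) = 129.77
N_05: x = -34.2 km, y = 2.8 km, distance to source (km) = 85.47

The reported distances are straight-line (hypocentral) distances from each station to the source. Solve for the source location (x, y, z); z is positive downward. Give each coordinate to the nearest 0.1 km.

x ≈ -67.2 km, y ≈ -49.5 km, depth ≈ 59.0 km

Each station gives a sphere (x−x_i)² + (y−y_i)² + z² = d_i² (stations at z=0).
Subtracting the N_02 sphere from N_03 and N_04: z² cancels, leaving linear equations in x and y:
231.2 x + 17.6 y = -16406.49
152.0 x + 203.2 y = -20273.39
Solving: x ≈ -67.194, y ≈ -49.508 km (keep extra digits for the depth step; rounded: -67.2, -49.5).
Then from the N_02 sphere: z² = 63.45² − (x + 59.4)² − (y + 71.5)² with x = -67.194, y = -49.508, so z ≈ 59.004 ≈ 59.0 km.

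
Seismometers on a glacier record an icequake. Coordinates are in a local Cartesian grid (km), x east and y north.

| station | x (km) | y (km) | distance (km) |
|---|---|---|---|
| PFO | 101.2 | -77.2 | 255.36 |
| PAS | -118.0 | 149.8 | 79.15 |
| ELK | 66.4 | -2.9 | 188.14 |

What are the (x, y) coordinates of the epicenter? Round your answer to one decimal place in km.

Circle about each station: (x − 101.2)² + (y + 77.2)² = 255.36²; (x + 118.0)² + (y − 149.8)² = 79.15²; (x − 66.4)² + (y + 2.9)² = 188.14².
Subtracting the PFO equation from the PAS and ELK equations removes the quadratic terms:
-438.4 x + 454.0 y = 79106.77
-69.6 x + 148.6 y = 18028.16
Solving the 2×2 system: x ≈ -106.4, y ≈ 71.5 km.

x ≈ -106.4 km, y ≈ 71.5 km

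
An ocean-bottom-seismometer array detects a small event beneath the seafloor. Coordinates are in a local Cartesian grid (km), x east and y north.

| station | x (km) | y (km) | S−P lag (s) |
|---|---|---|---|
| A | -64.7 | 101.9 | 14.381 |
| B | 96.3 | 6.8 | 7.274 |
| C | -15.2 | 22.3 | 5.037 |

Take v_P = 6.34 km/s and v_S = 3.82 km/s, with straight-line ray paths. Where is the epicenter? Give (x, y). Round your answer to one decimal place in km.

(26.9, -1.6)

Distance from S−P lag: d = Δt · v_P v_S / (v_P − v_S) = Δt · (6.34·3.82)/(6.34−3.82) ≈ 9.6106·Δt.
So d_A = 138.21, d_B = 69.91, d_C = 48.41 km.
Circle about each station: (x + 64.7)² + (y − 101.9)² = 138.21²; (x − 96.3)² + (y − 6.8)² = 69.91²; (x + 15.2)² + (y − 22.3)² = 48.41².
Subtracting pairs of circle equations eliminates x²+y² and gives linear equations (the radical axes):
322.0 x − 190.2 y = 8964.83
99.0 x − 159.2 y = 2917.11
Solving the 2×2 system: x ≈ 26.9, y ≈ -1.6 km.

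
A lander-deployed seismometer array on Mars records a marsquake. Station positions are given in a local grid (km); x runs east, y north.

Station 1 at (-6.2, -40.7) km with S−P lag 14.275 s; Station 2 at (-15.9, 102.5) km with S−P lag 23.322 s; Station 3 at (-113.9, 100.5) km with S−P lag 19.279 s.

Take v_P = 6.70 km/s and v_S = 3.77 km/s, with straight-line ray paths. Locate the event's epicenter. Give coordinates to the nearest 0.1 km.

x ≈ -126.8 km, y ≈ -65.2 km

Distance from S−P lag: d = Δt · v_P v_S / (v_P − v_S) = Δt · (6.70·3.77)/(6.70−3.77) ≈ 8.6208·Δt.
So d_Station 1 = 123.06, d_Station 2 = 201.05, d_Station 3 = 166.20 km.
Circle about each station: (x + 6.2)² + (y + 40.7)² = 123.06²; (x + 15.9)² + (y − 102.5)² = 201.05²; (x + 113.9)² + (y − 100.5)² = 166.20².
Subtracting pairs of circle equations eliminates x²+y² and gives linear equations (the radical axes):
-19.4 x + 286.4 y = -16213.21
-215.4 x + 282.4 y = 8899.85
Solving the 2×2 system: x ≈ -126.8, y ≈ -65.2 km.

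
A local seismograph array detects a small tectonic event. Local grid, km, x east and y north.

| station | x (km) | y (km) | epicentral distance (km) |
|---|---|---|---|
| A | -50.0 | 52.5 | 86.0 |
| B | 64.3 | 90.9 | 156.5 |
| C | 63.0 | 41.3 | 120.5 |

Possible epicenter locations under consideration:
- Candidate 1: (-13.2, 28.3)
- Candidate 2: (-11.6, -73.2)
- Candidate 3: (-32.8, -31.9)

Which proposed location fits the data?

Candidate 3

For each candidate, compare |candidate − station| to the reported distance:
Candidate 1: residuals A 42.0, B 56.9, C 43.2 → max 56.9 km
Candidate 2: residuals A 45.4, B 24.3, C 16.2 → max 45.4 km
Candidate 3: residuals A 0.1, B 0.1, C 0.1 → max 0.1 km
Only Candidate 3 has all residuals ≈ 0.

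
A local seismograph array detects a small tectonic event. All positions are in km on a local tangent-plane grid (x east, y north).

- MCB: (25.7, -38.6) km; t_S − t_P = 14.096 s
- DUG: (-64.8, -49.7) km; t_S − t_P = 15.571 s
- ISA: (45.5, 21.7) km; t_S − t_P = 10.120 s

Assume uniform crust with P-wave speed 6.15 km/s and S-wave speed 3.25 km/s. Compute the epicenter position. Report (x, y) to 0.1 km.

Distance from S−P lag: d = Δt · v_P v_S / (v_P − v_S) = Δt · (6.15·3.25)/(6.15−3.25) ≈ 6.8922·Δt.
So d_MCB = 97.15, d_DUG = 107.32, d_ISA = 69.75 km.
Circle about each station: (x − 25.7)² + (y + 38.6)² = 97.15²; (x + 64.8)² + (y + 49.7)² = 107.32²; (x − 45.5)² + (y − 21.7)² = 69.75².
Subtracting pairs of circle equations eliminates x²+y² and gives linear equations (the radical axes):
-181.0 x − 22.2 y = 2439.22
39.6 x + 120.6 y = 4963.75
Solving the 2×2 system: x ≈ -19.3, y ≈ 47.5 km.
Check against MCB (with the unrounded x, y): √((x − 25.7)²+(y + 38.6)²) = 97.15 ≈ 97.15 km. ✓

x ≈ -19.3 km, y ≈ 47.5 km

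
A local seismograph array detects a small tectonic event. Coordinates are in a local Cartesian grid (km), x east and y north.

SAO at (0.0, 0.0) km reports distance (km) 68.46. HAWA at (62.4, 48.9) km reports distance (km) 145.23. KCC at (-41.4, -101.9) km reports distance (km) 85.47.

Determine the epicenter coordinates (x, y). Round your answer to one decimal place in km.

Circle about each station: x² + y² = 68.46²; (x − 62.4)² + (y − 48.9)² = 145.23²; (x + 41.4)² + (y + 101.9)² = 85.47².
Subtracting the SAO equation from the HAWA and KCC equations removes the quadratic terms:
124.8 x + 97.8 y = -10120.01
-82.8 x − 203.8 y = 9479.22
Solving the 2×2 system: x ≈ -65.5, y ≈ -19.9 km.

-65.5 km east, -19.9 km north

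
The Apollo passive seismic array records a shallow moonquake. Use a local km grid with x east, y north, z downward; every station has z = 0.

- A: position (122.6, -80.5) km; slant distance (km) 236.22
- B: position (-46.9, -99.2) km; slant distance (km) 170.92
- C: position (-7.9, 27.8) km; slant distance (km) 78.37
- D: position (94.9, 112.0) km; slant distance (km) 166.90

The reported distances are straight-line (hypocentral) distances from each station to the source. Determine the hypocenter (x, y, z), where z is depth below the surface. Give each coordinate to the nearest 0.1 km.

x ≈ -57.6 km, y ≈ 64.4 km, depth ≈ 48.3 km

Each station gives a sphere (x−x_i)² + (y−y_i)² + z² = d_i² (stations at z=0).
Subtracting the A sphere from B and C: z² cancels, leaving linear equations in x and y:
-339.0 x − 37.4 y = 17115.48
-261.0 x + 216.6 y = 28982.27
Solving: x ≈ -57.594, y ≈ 64.406 km (keep extra digits for the depth step; rounded: -57.6, 64.4).
Then from the A sphere: z² = 236.22² − (x − 122.6)² − (y + 80.5)² with x = -57.594, y = 64.406, so z ≈ 48.293 ≈ 48.3 km.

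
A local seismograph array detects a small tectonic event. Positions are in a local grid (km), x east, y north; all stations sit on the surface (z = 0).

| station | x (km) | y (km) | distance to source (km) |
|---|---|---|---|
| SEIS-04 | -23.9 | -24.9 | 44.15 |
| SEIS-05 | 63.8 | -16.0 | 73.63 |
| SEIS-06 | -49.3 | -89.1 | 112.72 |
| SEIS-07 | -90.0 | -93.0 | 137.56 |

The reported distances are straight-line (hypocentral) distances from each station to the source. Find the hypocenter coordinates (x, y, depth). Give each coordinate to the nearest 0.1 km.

(-3.3, 13.6, 6.5)

Each station gives a sphere (x−x_i)² + (y−y_i)² + z² = d_i² (stations at z=0).
Subtracting the SEIS-04 sphere from SEIS-05 and SEIS-06: z² cancels, leaving linear equations in x and y:
175.4 x + 17.8 y = -336.93
-50.8 x − 128.4 y = -1578.50
Solving: x ≈ -3.301, y ≈ 13.600 km (keep extra digits for the depth step; rounded: -3.3, 13.6).
Then from the SEIS-04 sphere: z² = 44.15² − (x + 23.9)² − (y + 24.9)² with x = -3.301, y = 13.600, so z ≈ 6.531 ≈ 6.5 km.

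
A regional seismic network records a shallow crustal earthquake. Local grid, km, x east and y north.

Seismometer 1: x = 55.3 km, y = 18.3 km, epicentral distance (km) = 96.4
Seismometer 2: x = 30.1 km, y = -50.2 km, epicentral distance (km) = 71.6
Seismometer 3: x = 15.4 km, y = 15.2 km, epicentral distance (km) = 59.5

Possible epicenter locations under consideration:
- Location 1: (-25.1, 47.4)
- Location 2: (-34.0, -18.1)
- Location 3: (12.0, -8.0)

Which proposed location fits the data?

Location 2

For each candidate, compare |candidate − station| to the reported distance:
Location 1: residuals Seismometer 1 10.9, Seismometer 2 40.5, Seismometer 3 7.8 → max 40.5 km
Location 2: residuals Seismometer 1 0.0, Seismometer 2 0.1, Seismometer 3 0.1 → max 0.1 km
Location 3: residuals Seismometer 1 45.7, Seismometer 2 25.7, Seismometer 3 36.1 → max 45.7 km
Only Location 2 has all residuals ≈ 0.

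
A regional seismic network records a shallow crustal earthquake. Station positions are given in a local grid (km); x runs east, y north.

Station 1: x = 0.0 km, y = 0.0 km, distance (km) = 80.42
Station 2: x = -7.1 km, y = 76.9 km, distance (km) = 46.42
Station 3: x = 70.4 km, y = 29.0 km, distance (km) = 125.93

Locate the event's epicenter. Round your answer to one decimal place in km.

-51.1 km east, 62.1 km north

Circle about each station: x² + y² = 80.42²; (x + 7.1)² + (y − 76.9)² = 46.42²; (x − 70.4)² + (y − 29.0)² = 125.93².
Subtracting pairs of circle equations eliminates x²+y² and gives linear equations (the radical axes):
-14.2 x + 153.8 y = 10276.58
140.8 x + 58.0 y = -3593.83
Solving the 2×2 system: x ≈ -51.1, y ≈ 62.1 km.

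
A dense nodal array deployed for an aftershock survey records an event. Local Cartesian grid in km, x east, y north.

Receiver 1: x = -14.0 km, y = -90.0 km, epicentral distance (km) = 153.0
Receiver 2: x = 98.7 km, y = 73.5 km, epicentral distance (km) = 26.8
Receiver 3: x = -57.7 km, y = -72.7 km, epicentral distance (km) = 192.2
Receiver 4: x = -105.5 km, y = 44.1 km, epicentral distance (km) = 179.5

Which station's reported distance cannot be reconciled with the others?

Solve using three stations at a time. Using Receiver 2, Receiver 3, Receiver 4 (subtract circle equations pairwise → linear system) gives (x, y) ≈ (72.3, 68.9).
Distances from that point to each station vs reported:
  Receiver 1: calculated 180.8 vs reported 153.0 → residual 27.8 km
  Receiver 2: calculated 26.8 vs reported 26.8 → residual 0.0 km
  Receiver 3: calculated 192.2 vs reported 192.2 → residual 0.0 km
  Receiver 4: calculated 179.5 vs reported 179.5 → residual 0.0 km
Receiver 2, Receiver 3, Receiver 4 are mutually consistent (residuals ≈ 0); Receiver 1 is off by 27.8 km.

Receiver 1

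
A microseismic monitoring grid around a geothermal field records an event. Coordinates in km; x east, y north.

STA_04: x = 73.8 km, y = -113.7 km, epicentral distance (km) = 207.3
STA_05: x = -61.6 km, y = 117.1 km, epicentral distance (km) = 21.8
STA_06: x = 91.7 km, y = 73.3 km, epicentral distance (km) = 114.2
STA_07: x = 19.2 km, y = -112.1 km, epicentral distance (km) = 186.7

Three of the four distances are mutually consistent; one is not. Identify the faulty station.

Solve using three stations at a time. Using STA_04, STA_06, STA_07 (subtract circle equations pairwise → linear system) gives (x, y) ≈ (-22.5, 69.9).
Distances from that point to each station vs reported:
  STA_04: calculated 207.3 vs reported 207.3 → residual 0.0 km
  STA_05: calculated 61.3 vs reported 21.8 → residual 39.5 km
  STA_06: calculated 114.2 vs reported 114.2 → residual 0.0 km
  STA_07: calculated 186.7 vs reported 186.7 → residual 0.0 km
STA_04, STA_06, STA_07 are mutually consistent (residuals ≈ 0); STA_05 is off by 39.5 km.

STA_05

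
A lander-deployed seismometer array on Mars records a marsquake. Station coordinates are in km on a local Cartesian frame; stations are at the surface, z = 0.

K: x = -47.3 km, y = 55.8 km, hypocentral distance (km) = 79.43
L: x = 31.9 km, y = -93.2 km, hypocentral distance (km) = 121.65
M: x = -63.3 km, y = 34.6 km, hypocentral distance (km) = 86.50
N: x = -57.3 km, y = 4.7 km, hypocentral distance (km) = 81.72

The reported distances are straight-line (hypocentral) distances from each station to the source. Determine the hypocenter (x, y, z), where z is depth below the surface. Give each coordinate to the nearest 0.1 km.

Each station gives a sphere (x−x_i)² + (y−y_i)² + z² = d_i² (stations at z=0).
Subtracting the K sphere from L and M: z² cancels, leaving linear equations in x and y:
158.4 x − 298.0 y = -4136.68
-32.0 x − 42.4 y = -1320.01
Solving: x ≈ 13.412, y ≈ 21.010 km (keep extra digits for the depth step; rounded: 13.4, 21.0).
Then from the K sphere: z² = 79.43² − (x + 47.3)² − (y − 55.8)² with x = 13.412, y = 21.010, so z ≈ 37.588 ≈ 37.6 km.

x ≈ 13.4 km, y ≈ 21.0 km, depth ≈ 37.6 km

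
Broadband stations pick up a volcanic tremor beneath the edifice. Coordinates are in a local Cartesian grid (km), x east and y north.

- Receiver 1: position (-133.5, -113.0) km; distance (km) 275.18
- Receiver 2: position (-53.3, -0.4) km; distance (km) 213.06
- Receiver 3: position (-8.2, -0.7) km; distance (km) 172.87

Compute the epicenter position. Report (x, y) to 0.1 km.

140.6 km east, -88.7 km north

Circle about each station: (x + 133.5)² + (y + 113.0)² = 275.18²; (x + 53.3)² + (y + 0.4)² = 213.06²; (x + 8.2)² + (y + 0.7)² = 172.87².
Subtracting pairs of circle equations eliminates x²+y² and gives linear equations (the radical axes):
160.4 x + 225.2 y = 2579.27
250.6 x + 224.6 y = 15316.48
Solving the 2×2 system: x ≈ 140.6, y ≈ -88.7 km.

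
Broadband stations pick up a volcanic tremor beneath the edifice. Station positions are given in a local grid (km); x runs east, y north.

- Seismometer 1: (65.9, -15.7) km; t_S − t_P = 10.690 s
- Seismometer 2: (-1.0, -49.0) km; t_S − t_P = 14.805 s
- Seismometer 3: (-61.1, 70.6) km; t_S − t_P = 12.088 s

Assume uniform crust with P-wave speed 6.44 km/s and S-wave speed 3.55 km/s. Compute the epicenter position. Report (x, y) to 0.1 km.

Distance from S−P lag: d = Δt · v_P v_S / (v_P − v_S) = Δt · (6.44·3.55)/(6.44−3.55) ≈ 7.9107·Δt.
So d_Seismometer 1 = 84.57, d_Seismometer 2 = 117.12, d_Seismometer 3 = 95.62 km.
Circle about each station: (x − 65.9)² + (y + 15.7)² = 84.57²; (x + 1.0)² + (y + 49.0)² = 117.12²; (x + 61.1)² + (y − 70.6)² = 95.62².
Subtracting the Seismometer 1 equation from the Seismometer 2 and Seismometer 3 equations removes the quadratic terms:
-133.8 x − 66.6 y = -8752.31
-254.0 x + 172.6 y = 2137.17
Solving the 2×2 system: x ≈ 34.2, y ≈ 62.7 km.
Check against Seismometer 1 (with the unrounded x, y): √((x − 65.9)²+(y + 15.7)²) = 84.58 ≈ 84.57 km. ✓

(34.2, 62.7)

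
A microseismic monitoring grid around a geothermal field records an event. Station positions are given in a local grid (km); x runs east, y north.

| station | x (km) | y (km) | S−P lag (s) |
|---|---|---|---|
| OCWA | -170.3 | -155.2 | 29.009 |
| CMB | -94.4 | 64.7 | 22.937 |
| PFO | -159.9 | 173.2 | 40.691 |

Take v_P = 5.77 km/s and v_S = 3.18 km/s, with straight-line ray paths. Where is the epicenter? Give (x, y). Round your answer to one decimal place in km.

Distance from S−P lag: d = Δt · v_P v_S / (v_P − v_S) = Δt · (5.77·3.18)/(5.77−3.18) ≈ 7.0844·Δt.
So d_OCWA = 205.51, d_CMB = 162.49, d_PFO = 288.27 km.
Circle about each station: (x + 170.3)² + (y + 155.2)² = 205.51²; (x + 94.4)² + (y − 64.7)² = 162.49²; (x + 159.9)² + (y − 173.2)² = 288.27².
Subtracting the OCWA equation from the CMB and PFO equations removes the quadratic terms:
151.8 x + 439.8 y = -24160.32
20.8 x + 656.8 y = -38388.11
Solving the 2×2 system: x ≈ 11.2, y ≈ -58.8 km.

(11.2, -58.8)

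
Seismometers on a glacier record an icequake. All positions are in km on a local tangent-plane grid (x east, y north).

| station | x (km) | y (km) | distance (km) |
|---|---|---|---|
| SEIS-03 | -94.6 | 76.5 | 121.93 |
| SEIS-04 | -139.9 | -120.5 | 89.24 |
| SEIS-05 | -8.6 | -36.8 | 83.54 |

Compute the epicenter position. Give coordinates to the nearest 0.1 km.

x ≈ -91.7 km, y ≈ -45.4 km

Circle about each station: (x + 94.6)² + (y − 76.5)² = 121.93²; (x + 139.9)² + (y + 120.5)² = 89.24²; (x + 8.6)² + (y + 36.8)² = 83.54².
Subtracting the SEIS-03 equation from the SEIS-04 and SEIS-05 equations removes the quadratic terms:
-90.6 x − 394.0 y = 26194.00
172.0 x − 226.6 y = -5485.22
Solving the 2×2 system: x ≈ -91.7, y ≈ -45.4 km.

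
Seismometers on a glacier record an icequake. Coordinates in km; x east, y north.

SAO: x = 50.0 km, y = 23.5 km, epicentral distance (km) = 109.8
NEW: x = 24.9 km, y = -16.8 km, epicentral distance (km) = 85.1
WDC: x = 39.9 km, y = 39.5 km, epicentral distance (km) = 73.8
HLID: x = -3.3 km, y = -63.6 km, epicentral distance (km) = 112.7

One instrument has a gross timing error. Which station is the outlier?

SAO

Solve using three stations at a time. Using NEW, WDC, HLID (subtract circle equations pairwise → linear system) gives (x, y) ≈ (-33.6, 44.9).
Distances from that point to each station vs reported:
  SAO: calculated 86.3 vs reported 109.8 → residual 23.5 km
  NEW: calculated 85.0 vs reported 85.1 → residual 0.1 km
  WDC: calculated 73.7 vs reported 73.8 → residual 0.1 km
  HLID: calculated 112.6 vs reported 112.7 → residual 0.1 km
NEW, WDC, HLID are mutually consistent (residuals ≈ 0); SAO is off by 23.5 km.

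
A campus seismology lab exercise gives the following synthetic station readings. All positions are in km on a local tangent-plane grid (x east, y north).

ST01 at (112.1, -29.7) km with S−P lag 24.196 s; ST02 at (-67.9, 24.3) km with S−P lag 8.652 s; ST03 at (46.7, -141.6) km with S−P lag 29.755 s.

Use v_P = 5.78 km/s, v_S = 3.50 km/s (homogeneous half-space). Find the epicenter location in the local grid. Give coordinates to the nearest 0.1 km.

Distance from S−P lag: d = Δt · v_P v_S / (v_P − v_S) = Δt · (5.78·3.50)/(5.78−3.50) ≈ 8.8728·Δt.
So d_ST01 = 214.69, d_ST02 = 76.77, d_ST03 = 264.01 km.
Circle about each station: (x − 112.1)² + (y + 29.7)² = 214.69²; (x + 67.9)² + (y − 24.3)² = 76.77²; (x − 46.7)² + (y + 141.6)² = 264.01².
Subtracting pairs of circle equations eliminates x²+y² and gives linear equations (the radical axes):
-360.0 x + 108.0 y = 31950.56
-130.8 x − 223.8 y = -14826.53
Solving the 2×2 system: x ≈ -58.6, y ≈ 100.5 km.

x ≈ -58.6 km, y ≈ 100.5 km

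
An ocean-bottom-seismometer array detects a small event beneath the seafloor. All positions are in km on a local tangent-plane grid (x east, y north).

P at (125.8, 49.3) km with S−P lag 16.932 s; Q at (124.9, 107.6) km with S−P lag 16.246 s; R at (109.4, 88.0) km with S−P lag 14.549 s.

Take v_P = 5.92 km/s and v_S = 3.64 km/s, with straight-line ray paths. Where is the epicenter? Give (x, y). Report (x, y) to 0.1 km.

(-28.0, 93.5)

Distance from S−P lag: d = Δt · v_P v_S / (v_P − v_S) = Δt · (5.92·3.64)/(5.92−3.64) ≈ 9.4512·Δt.
So d_P = 160.03, d_Q = 153.54, d_R = 137.51 km.
Circle about each station: (x − 125.8)² + (y − 49.3)² = 160.03²; (x − 124.9)² + (y − 107.6)² = 153.54²; (x − 109.4)² + (y − 88.0)² = 137.51².
Subtracting the P equation from the Q and R equations removes the quadratic terms:
-1.8 x + 116.6 y = 10956.71
-32.8 x + 77.4 y = 8156.83
Solving the 2×2 system: x ≈ -28.0, y ≈ 93.5 km.
Check against P (with the unrounded x, y): √((x − 125.8)²+(y − 49.3)²) = 160.00 ≈ 160.03 km. ✓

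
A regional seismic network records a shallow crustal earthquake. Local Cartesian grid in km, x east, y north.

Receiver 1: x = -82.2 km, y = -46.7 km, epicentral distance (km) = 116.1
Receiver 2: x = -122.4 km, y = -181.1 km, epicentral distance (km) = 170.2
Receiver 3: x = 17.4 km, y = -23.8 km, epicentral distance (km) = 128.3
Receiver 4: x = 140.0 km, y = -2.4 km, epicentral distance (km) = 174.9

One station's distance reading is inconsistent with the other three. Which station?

Solve using three stations at a time. Using Receiver 2, Receiver 3, Receiver 4 (subtract circle equations pairwise → linear system) gives (x, y) ≈ (44.8, -149.2).
Distances from that point to each station vs reported:
  Receiver 1: calculated 163.2 vs reported 116.1 → residual 47.1 km
  Receiver 2: calculated 170.2 vs reported 170.2 → residual 0.0 km
  Receiver 3: calculated 128.4 vs reported 128.3 → residual 0.1 km
  Receiver 4: calculated 174.9 vs reported 174.9 → residual 0.0 km
Receiver 2, Receiver 3, Receiver 4 are mutually consistent (residuals ≈ 0); Receiver 1 is off by 47.1 km.

Receiver 1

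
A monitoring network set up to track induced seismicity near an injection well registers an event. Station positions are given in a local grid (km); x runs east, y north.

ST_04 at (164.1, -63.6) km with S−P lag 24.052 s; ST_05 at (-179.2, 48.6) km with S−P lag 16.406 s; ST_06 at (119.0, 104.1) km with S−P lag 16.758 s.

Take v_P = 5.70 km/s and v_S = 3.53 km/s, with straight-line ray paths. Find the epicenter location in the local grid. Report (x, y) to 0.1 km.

-27.1 km east, 51.2 km north

Distance from S−P lag: d = Δt · v_P v_S / (v_P − v_S) = Δt · (5.70·3.53)/(5.70−3.53) ≈ 9.2724·Δt.
So d_ST_04 = 223.02, d_ST_05 = 152.12, d_ST_06 = 155.39 km.
Circle about each station: (x − 164.1)² + (y + 63.6)² = 223.02²; (x + 179.2)² + (y − 48.6)² = 152.12²; (x − 119.0)² + (y − 104.1)² = 155.39².
Subtracting the ST_04 equation from the ST_05 and ST_06 equations removes the quadratic terms:
-686.6 x + 224.4 y = 30098.26
-90.2 x + 335.4 y = 19615.91
Solving the 2×2 system: x ≈ -27.1, y ≈ 51.2 km.
Check against ST_04 (with the unrounded x, y): √((x − 164.1)²+(y + 63.6)²) = 223.02 ≈ 223.02 km. ✓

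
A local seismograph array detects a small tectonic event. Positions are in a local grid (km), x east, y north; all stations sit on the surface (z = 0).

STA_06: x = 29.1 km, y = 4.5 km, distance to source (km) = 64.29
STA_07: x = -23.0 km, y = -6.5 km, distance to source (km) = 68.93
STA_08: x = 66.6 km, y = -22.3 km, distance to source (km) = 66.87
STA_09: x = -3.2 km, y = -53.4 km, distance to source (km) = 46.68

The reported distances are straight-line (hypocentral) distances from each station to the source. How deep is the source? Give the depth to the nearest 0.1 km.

Each station gives a sphere (x−x_i)² + (y−y_i)² + z² = d_i² (stations at z=0).
Subtracting the STA_06 sphere from STA_07 and STA_08: z² cancels, leaving linear equations in x and y:
-104.2 x − 22.0 y = -913.95
75.0 x − 53.6 y = 3727.40
Solving: x ≈ 18.105, y ≈ -44.208 km (keep extra digits for the depth step; rounded: 18.1, -44.2).
Then from the STA_06 sphere: z² = 64.29² − (x − 29.1)² − (y − 4.5)² with x = 18.105, y = -44.208, so z ≈ 40.495 ≈ 40.5 km.

40.5 km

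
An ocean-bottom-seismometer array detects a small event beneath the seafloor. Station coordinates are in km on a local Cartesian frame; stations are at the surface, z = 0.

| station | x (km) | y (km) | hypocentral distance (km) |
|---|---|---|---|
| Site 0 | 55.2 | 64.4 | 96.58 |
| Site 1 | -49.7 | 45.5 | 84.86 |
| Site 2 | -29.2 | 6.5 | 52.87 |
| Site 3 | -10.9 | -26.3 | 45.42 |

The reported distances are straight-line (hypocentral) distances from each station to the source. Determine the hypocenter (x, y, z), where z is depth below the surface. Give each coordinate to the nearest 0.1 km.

Each station gives a sphere (x−x_i)² + (y−y_i)² + z² = d_i² (stations at z=0).
Subtracting the Site 0 sphere from Site 1 and Site 2: z² cancels, leaving linear equations in x and y:
-209.8 x − 37.8 y = -527.58
-168.8 x − 115.8 y = 232.95
Solving: x ≈ 3.902, y ≈ -7.699 km (keep extra digits for the depth step; rounded: 3.9, -7.7).
Then from the Site 0 sphere: z² = 96.58² − (x − 55.2)² − (y − 64.4)² with x = 3.902, y = -7.699, so z ≈ 38.703 ≈ 38.7 km.

x ≈ 3.9 km, y ≈ -7.7 km, depth ≈ 38.7 km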